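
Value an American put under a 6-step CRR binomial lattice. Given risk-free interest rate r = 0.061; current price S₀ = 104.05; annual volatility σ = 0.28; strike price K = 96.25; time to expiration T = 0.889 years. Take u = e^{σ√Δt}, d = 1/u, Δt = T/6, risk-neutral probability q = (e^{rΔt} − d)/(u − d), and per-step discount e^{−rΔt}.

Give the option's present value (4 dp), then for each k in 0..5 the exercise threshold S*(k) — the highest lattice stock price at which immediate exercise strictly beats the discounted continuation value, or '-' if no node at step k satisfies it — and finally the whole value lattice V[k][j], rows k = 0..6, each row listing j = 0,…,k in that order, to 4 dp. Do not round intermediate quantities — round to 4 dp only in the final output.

price = 5.5816
boundary = - - - 75.3041 67.6100 75.3041
tree:
5.5816
8.9982 2.4640
14.0231 4.4269 0.6598
20.9459 7.7539 1.3731 0.0000
28.6400 13.1007 2.8576 0.0000 0.0000
35.5479 20.9459 5.9470 0.0000 0.0000 0.0000
41.7501 28.6400 12.3761 0.0000 0.0000 0.0000 0.0000

Δt=0.14817, u=1.11380, d=0.89783, q=0.51512, disc=e^(-rΔt)=0.99100
k=6 terminal: V=max(K-S,0) → 41.7501 28.6400 12.3761 0.0000 0.0000 0.0000 0.0000
k=5: j=0 S=60.7021 intr=35.5479 cont=34.6819 V=35.5479[EX]; j=1 S=75.3041 intr=20.9459 cont=20.0798 V=20.9459[EX]; j=2 S=93.4188 intr=2.8312 cont=5.9470 V=5.9470[hold]; j=3 S=115.8910 intr=0.0000 cont=0.0000 V=0.0000[hold]; j=4 S=143.7690 intr=0.0000 cont=0.0000 V=0.0000[hold]; j=5 S=178.3531 intr=0.0000 cont=0.0000 V=0.0000[hold]  S*(5)=75.3041
k=4: j=0 S=67.6100 intr=28.6400 cont=27.7740 V=28.6400[EX]; j=1 S=83.8739 intr=12.3761 cont=13.1007 V=13.1007[hold]; j=2 S=104.0500 intr=0.0000 cont=2.8576 V=2.8576[hold]; j=3 S=129.0796 intr=0.0000 cont=0.0000 V=0.0000[hold]; j=4 S=160.1301 intr=0.0000 cont=0.0000 V=0.0000[hold]  S*(4)=67.6100
k=3: j=0 S=75.3041 intr=20.9459 cont=20.4497 V=20.9459[EX]; j=1 S=93.4188 intr=2.8312 cont=7.7539 V=7.7539[hold]; j=2 S=115.8910 intr=0.0000 cont=1.3731 V=1.3731[hold]; j=3 S=143.7690 intr=0.0000 cont=0.0000 V=0.0000[hold]  S*(3)=75.3041
k=2: j=0 S=83.8739 intr=12.3761 cont=14.0231 V=14.0231[hold]; j=1 S=104.0500 intr=0.0000 cont=4.4269 V=4.4269[hold]; j=2 S=129.0796 intr=0.0000 cont=0.6598 V=0.6598[hold]  S*(2)=-
k=1: j=0 S=93.4188 intr=2.8312 cont=8.9982 V=8.9982[hold]; j=1 S=115.8910 intr=0.0000 cont=2.4640 V=2.4640[hold]  S*(1)=-
k=0: j=0 S=104.0500 intr=0.0000 cont=5.5816 V=5.5816[hold]  S*(0)=-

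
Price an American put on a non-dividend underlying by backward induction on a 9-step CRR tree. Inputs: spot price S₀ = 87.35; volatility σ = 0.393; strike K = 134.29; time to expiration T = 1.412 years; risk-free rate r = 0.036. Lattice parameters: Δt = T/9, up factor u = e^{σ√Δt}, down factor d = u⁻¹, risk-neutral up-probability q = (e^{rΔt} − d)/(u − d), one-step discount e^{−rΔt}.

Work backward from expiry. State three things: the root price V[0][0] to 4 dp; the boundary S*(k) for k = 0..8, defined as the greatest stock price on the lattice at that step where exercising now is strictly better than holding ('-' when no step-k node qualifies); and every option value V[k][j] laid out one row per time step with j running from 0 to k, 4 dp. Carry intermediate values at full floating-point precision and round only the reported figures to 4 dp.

params: Δt=0.15689 u=1.16843 d=0.85585 q=0.47928 e^(-rΔt)=0.99437
t_9 payoffs: 112.7708 104.9112 94.1809 79.5316 59.5318 32.2273 0.0000 0.0000 0.0000 0.0000
t_8: node(8,0) S=25.1438 payoff=109.1462 vs cont=108.3899 → 109.1462 [stop]  node(8,1) S=34.3272 payoff=99.9628 vs cont=99.2065 → 99.9628 [stop]  node(8,2) S=46.8648 payoff=87.4252 vs cont=86.6689 → 87.4252 [stop]  node(8,3) S=63.9815 payoff=70.3085 vs cont=69.5521 → 70.3085 [stop]  node(8,4) S=87.3500 payoff=46.9400 vs cont=46.1837 → 46.9400 [stop]  node(8,5) S=119.2535 payoff=15.0365 vs cont=16.6868 → 16.6868 [wait]  node(8,6) S=162.8093 payoff=0.0000 vs cont=0.0000 → 0.0000 [wait]  node(8,7) S=222.2734 payoff=0.0000 vs cont=0.0000 → 0.0000 [wait]  node(8,8) S=303.4559 payoff=0.0000 vs cont=0.0000 → 0.0000 [wait]  ⇒ S*(8)=87.3500
t_7: node(7,0) S=29.3788 payoff=104.9112 vs cont=104.1549 → 104.9112 [stop]  node(7,1) S=40.1091 payoff=94.1809 vs cont=93.4246 → 94.1809 [stop]  node(7,2) S=54.7584 payoff=79.5316 vs cont=78.7753 → 79.5316 [stop]  node(7,3) S=74.7582 payoff=59.5318 vs cont=58.7755 → 59.5318 [stop]  node(7,4) S=102.0627 payoff=32.2273 vs cont=32.2575 → 32.2575 [wait]  node(7,5) S=139.3398 payoff=0.0000 vs cont=8.6402 → 8.6402 [wait]  node(7,6) S=190.2319 payoff=0.0000 vs cont=0.0000 → 0.0000 [wait]  node(7,7) S=259.7117 payoff=0.0000 vs cont=0.0000 → 0.0000 [wait]  ⇒ S*(7)=74.7582
t_6: node(6,0) S=34.3272 payoff=99.9628 vs cont=99.2065 → 99.9628 [stop]  node(6,1) S=46.8648 payoff=87.4252 vs cont=86.6689 → 87.4252 [stop]  node(6,2) S=63.9815 payoff=70.3085 vs cont=69.5521 → 70.3085 [stop]  node(6,3) S=87.3500 payoff=46.9400 vs cont=46.1981 → 46.9400 [stop]  node(6,4) S=119.2535 payoff=15.0365 vs cont=20.8202 → 20.8202 [wait]  node(6,5) S=162.8093 payoff=0.0000 vs cont=4.4738 → 4.4738 [wait]  node(6,6) S=222.2734 payoff=0.0000 vs cont=0.0000 → 0.0000 [wait]  ⇒ S*(6)=87.3500
t_5: node(5,0) S=40.1091 payoff=94.1809 vs cont=93.4246 → 94.1809 [stop]  node(5,1) S=54.7584 payoff=79.5316 vs cont=78.7753 → 79.5316 [stop]  node(5,2) S=74.7582 payoff=59.5318 vs cont=58.7755 → 59.5318 [stop]  node(5,3) S=102.0627 payoff=32.2273 vs cont=34.2274 → 34.2274 [wait]  node(5,4) S=139.3398 payoff=0.0000 vs cont=12.9125 → 12.9125 [wait]  node(5,5) S=190.2319 payoff=0.0000 vs cont=2.3164 → 2.3164 [wait]  ⇒ S*(5)=74.7582
t_4: node(4,0) S=46.8648 payoff=87.4252 vs cont=86.6689 → 87.4252 [stop]  node(4,1) S=63.9815 payoff=70.3085 vs cont=69.5521 → 70.3085 [stop]  node(4,2) S=87.3500 payoff=46.9400 vs cont=47.1369 → 47.1369 [wait]  node(4,3) S=119.2535 payoff=15.0365 vs cont=23.8763 → 23.8763 [wait]  node(4,4) S=162.8093 payoff=0.0000 vs cont=7.7899 → 7.7899 [wait]  ⇒ S*(4)=63.9815
t_3: node(3,0) S=54.7584 payoff=79.5316 vs cont=78.7753 → 79.5316 [stop]  node(3,1) S=74.7582 payoff=59.5318 vs cont=58.8693 → 59.5318 [stop]  node(3,2) S=102.0627 payoff=32.2273 vs cont=35.7858 → 35.7858 [wait]  node(3,3) S=139.3398 payoff=0.0000 vs cont=16.0753 → 16.0753 [wait]  ⇒ S*(3)=74.7582
t_2: node(2,0) S=63.9815 payoff=70.3085 vs cont=69.5521 → 70.3085 [stop]  node(2,1) S=87.3500 payoff=46.9400 vs cont=47.8796 → 47.8796 [wait]  node(2,2) S=119.2535 payoff=15.0365 vs cont=26.1906 → 26.1906 [wait]  ⇒ S*(2)=63.9815
t_1: node(1,0) S=74.7582 payoff=59.5318 vs cont=59.2233 → 59.5318 [stop]  node(1,1) S=102.0627 payoff=32.2273 vs cont=37.2733 → 37.2733 [wait]  ⇒ S*(1)=74.7582
t_0: node(0,0) S=87.3500 payoff=46.9400 vs cont=48.5885 → 48.5885 [wait]  ⇒ S*(0)=-

price = 48.5885
boundary = - 74.7582 63.9815 74.7582 63.9815 74.7582 87.3500 74.7582 87.3500
tree:
48.5885
59.5318 37.2733
70.3085 47.8796 26.1906
79.5316 59.5318 35.7858 16.0753
87.4252 70.3085 47.1369 23.8763 7.7899
94.1809 79.5316 59.5318 34.2274 12.9125 2.3164
99.9628 87.4252 70.3085 46.9400 20.8202 4.4738 0.0000
104.9112 94.1809 79.5316 59.5318 32.2575 8.6402 0.0000 0.0000
109.1462 99.9628 87.4252 70.3085 46.9400 16.6868 0.0000 0.0000 0.0000
112.7708 104.9112 94.1809 79.5316 59.5318 32.2273 0.0000 0.0000 0.0000 0.0000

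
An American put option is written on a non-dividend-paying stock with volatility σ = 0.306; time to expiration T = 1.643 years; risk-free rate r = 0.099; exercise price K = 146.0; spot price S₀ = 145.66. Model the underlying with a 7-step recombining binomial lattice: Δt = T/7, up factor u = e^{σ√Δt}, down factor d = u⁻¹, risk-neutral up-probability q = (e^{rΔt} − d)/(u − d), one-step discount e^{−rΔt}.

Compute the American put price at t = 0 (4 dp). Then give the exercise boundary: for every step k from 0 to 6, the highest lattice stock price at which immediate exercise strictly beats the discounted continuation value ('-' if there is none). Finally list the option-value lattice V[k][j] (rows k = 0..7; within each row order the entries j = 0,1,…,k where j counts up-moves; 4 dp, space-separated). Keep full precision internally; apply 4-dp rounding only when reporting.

params: Δt=0.23471 u=1.15980 d=0.86222 q=0.54200 e^(-rΔt)=0.97703
t_7 payoffs: 94.3994 76.5900 52.6339 20.4095 0.0000 0.0000 0.0000 0.0000
t_6: node(6,0) S=59.8465 payoff=86.1535 vs cont=82.8001 → 86.1535 [stop]  node(6,1) S=80.5018 payoff=65.4982 vs cont=62.1447 → 65.4982 [stop]  node(6,2) S=108.2862 payoff=37.7138 vs cont=34.3604 → 37.7138 [stop]  node(6,3) S=145.6600 payoff=0.3400 vs cont=9.1328 → 9.1328 [wait]  node(6,4) S=195.9330 payoff=0.0000 vs cont=0.0000 → 0.0000 [wait]  node(6,5) S=263.5572 payoff=0.0000 vs cont=0.0000 → 0.0000 [wait]  node(6,6) S=354.5211 payoff=0.0000 vs cont=0.0000 → 0.0000 [wait]  ⇒ S*(6)=108.2862
t_5: node(5,0) S=69.4100 payoff=76.5900 vs cont=73.2365 → 76.5900 [stop]  node(5,1) S=93.3661 payoff=52.6339 vs cont=49.2804 → 52.6339 [stop]  node(5,2) S=125.5905 payoff=20.4095 vs cont=21.7123 → 21.7123 [wait]  node(5,3) S=168.9367 payoff=0.0000 vs cont=4.0867 → 4.0867 [wait]  node(5,4) S=227.2434 payoff=0.0000 vs cont=0.0000 → 0.0000 [wait]  node(5,5) S=305.6740 payoff=0.0000 vs cont=0.0000 → 0.0000 [wait]  ⇒ S*(5)=93.3661
t_4: node(4,0) S=80.5018 payoff=65.4982 vs cont=62.1447 → 65.4982 [stop]  node(4,1) S=108.2862 payoff=37.7138 vs cont=35.0503 → 37.7138 [stop]  node(4,2) S=145.6600 payoff=0.3400 vs cont=11.8799 → 11.8799 [wait]  node(4,3) S=195.9330 payoff=0.0000 vs cont=1.8287 → 1.8287 [wait]  node(4,4) S=263.5572 payoff=0.0000 vs cont=0.0000 → 0.0000 [wait]  ⇒ S*(4)=108.2862
t_3: node(3,0) S=93.3661 payoff=52.6339 vs cont=49.2804 → 52.6339 [stop]  node(3,1) S=125.5905 payoff=20.4095 vs cont=23.1671 → 23.1671 [wait]  node(3,2) S=168.9367 payoff=0.0000 vs cont=6.2844 → 6.2844 [wait]  node(3,3) S=227.2434 payoff=0.0000 vs cont=0.8183 → 0.8183 [wait]  ⇒ S*(3)=93.3661
t_2: node(2,0) S=108.2862 payoff=37.7138 vs cont=35.8207 → 37.7138 [stop]  node(2,1) S=145.6600 payoff=0.3400 vs cont=13.6946 → 13.6946 [wait]  node(2,2) S=195.9330 payoff=0.0000 vs cont=3.2454 → 3.2454 [wait]  ⇒ S*(2)=108.2862
t_1: node(1,0) S=125.5905 payoff=20.4095 vs cont=24.1281 → 24.1281 [wait]  node(1,1) S=168.9367 payoff=0.0000 vs cont=7.8467 → 7.8467 [wait]  ⇒ S*(1)=-
t_0: node(0,0) S=145.6600 payoff=0.3400 vs cont=14.9520 → 14.9520 [wait]  ⇒ S*(0)=-

price = 14.9520
boundary = - - 108.2862 93.3661 108.2862 93.3661 108.2862
tree:
14.9520
24.1281 7.8467
37.7138 13.6946 3.2454
52.6339 23.1671 6.2844 0.8183
65.4982 37.7138 11.8799 1.8287 0.0000
76.5900 52.6339 21.7123 4.0867 0.0000 0.0000
86.1535 65.4982 37.7138 9.1328 0.0000 0.0000 0.0000
94.3994 76.5900 52.6339 20.4095 0.0000 0.0000 0.0000 0.0000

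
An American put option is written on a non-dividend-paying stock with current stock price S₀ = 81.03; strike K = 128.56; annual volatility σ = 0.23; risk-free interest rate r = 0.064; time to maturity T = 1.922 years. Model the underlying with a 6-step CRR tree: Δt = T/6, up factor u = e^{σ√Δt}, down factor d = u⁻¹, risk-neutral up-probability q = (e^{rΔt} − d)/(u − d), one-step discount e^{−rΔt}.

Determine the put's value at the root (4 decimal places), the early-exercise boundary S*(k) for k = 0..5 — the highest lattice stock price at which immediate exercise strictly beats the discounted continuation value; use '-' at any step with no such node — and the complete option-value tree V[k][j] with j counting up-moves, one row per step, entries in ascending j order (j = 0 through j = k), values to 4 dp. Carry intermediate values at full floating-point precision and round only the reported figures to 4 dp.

price = 47.5300
boundary = 81.0300 92.2955 105.1271 92.2955 105.1271 92.2955
tree:
47.5300
57.4204 36.2645
66.1036 47.5300 23.4329
73.7269 57.4204 36.2645 12.8779
80.4198 66.1036 47.5300 23.4329 4.6188
86.2957 73.7269 57.4204 36.2645 10.4035 0.0000
91.4544 80.4198 66.1036 47.5300 23.4329 0.0000 0.0000

Δt=0.32033  u=1.13903  d=0.87794  q=0.54684  discount=0.97971
step 6 (expiry): payoffs max(K−S,0) = 91.4544 80.4198 66.1036 47.5300 23.4329 0.0000 0.0000
step 5: (k=5,j=0): S=42.2643, (K−S)⁺=86.2957, hold=83.6869 ⇒ V=86.2957 exercise | (k=5,j=1): S=54.8331, (K−S)⁺=73.7269, hold=71.1181 ⇒ V=73.7269 exercise | (k=5,j=2): S=71.1396, (K−S)⁺=57.4204, hold=54.8116 ⇒ V=57.4204 exercise | (k=5,j=3): S=92.2955, (K−S)⁺=36.2645, hold=33.6557 ⇒ V=36.2645 exercise | (k=5,j=4): S=119.7427, (K−S)⁺=8.8173, hold=10.4035 ⇒ V=10.4035 continue | (k=5,j=5): S=155.3525, (K−S)⁺=0.0000, hold=0.0000 ⇒ V=0.0000 continue  boundary S*=92.2955
step 4: (k=4,j=0): S=48.1402, (K−S)⁺=80.4198, hold=77.8110 ⇒ V=80.4198 exercise | (k=4,j=1): S=62.4564, (K−S)⁺=66.1036, hold=63.4948 ⇒ V=66.1036 exercise | (k=4,j=2): S=81.0300, (K−S)⁺=47.5300, hold=44.9212 ⇒ V=47.5300 exercise | (k=4,j=3): S=105.1271, (K−S)⁺=23.4329, hold=21.6739 ⇒ V=23.4329 exercise | (k=4,j=4): S=136.3904, (K−S)⁺=0.0000, hold=4.6188 ⇒ V=4.6188 continue  boundary S*=105.1271
step 3: (k=3,j=0): S=54.8331, (K−S)⁺=73.7269, hold=71.1181 ⇒ V=73.7269 exercise | (k=3,j=1): S=71.1396, (K−S)⁺=57.4204, hold=54.8116 ⇒ V=57.4204 exercise | (k=3,j=2): S=92.2955, (K−S)⁺=36.2645, hold=33.6557 ⇒ V=36.2645 exercise | (k=3,j=3): S=119.7427, (K−S)⁺=8.8173, hold=12.8779 ⇒ V=12.8779 continue  boundary S*=92.2955
step 2: (k=2,j=0): S=62.4564, (K−S)⁺=66.1036, hold=63.4948 ⇒ V=66.1036 exercise | (k=2,j=1): S=81.0300, (K−S)⁺=47.5300, hold=44.9212 ⇒ V=47.5300 exercise | (k=2,j=2): S=105.1271, (K−S)⁺=23.4329, hold=22.9995 ⇒ V=23.4329 exercise  boundary S*=105.1271
step 1: (k=1,j=0): S=71.1396, (K−S)⁺=57.4204, hold=54.8116 ⇒ V=57.4204 exercise | (k=1,j=1): S=92.2955, (K−S)⁺=36.2645, hold=33.6557 ⇒ V=36.2645 exercise  boundary S*=92.2955
step 0: (k=0,j=0): S=81.0300, (K−S)⁺=47.5300, hold=44.9212 ⇒ V=47.5300 exercise  boundary S*=81.0300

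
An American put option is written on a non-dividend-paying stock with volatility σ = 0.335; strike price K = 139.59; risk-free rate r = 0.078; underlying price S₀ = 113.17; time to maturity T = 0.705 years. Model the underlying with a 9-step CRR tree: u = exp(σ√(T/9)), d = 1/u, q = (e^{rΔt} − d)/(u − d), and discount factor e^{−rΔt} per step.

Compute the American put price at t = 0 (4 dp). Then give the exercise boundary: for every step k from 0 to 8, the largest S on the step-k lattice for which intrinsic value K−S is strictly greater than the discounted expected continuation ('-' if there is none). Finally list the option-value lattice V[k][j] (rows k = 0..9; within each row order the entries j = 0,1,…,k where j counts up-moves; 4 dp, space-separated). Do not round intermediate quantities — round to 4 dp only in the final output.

Δt=0.07833, u=1.09830, d=0.91050, q=0.50921, disc=e^(-rΔt)=0.99391
k=9 terminal: V=max(K-S,0) → 90.9206 80.8823 68.7736 54.1674 36.5486 15.2958 0.0000 0.0000 0.0000 0.0000
k=8: j=0 S=53.4534 intr=86.1366 cont=85.2863 V=86.1366[EX]; j=1 S=64.4784 intr=75.1116 cont=74.2613 V=75.1116[EX]; j=2 S=77.7774 intr=61.8126 cont=60.9623 V=61.8126[EX]; j=3 S=93.8193 intr=45.7707 cont=44.9204 V=45.7707[EX]; j=4 S=113.1700 intr=26.4200 cont=25.5697 V=26.4200[EX]; j=5 S=136.5118 intr=3.0782 cont=7.4613 V=7.4613[hold]; j=6 S=164.6680 intr=0.0000 cont=0.0000 V=0.0000[hold]; j=7 S=198.6316 intr=0.0000 cont=0.0000 V=0.0000[hold]; j=8 S=239.6003 intr=0.0000 cont=0.0000 V=0.0000[hold]  S*(8)=113.1700
k=7: j=0 S=58.7077 intr=80.8823 cont=80.0320 V=80.8823[EX]; j=1 S=70.8164 intr=68.7736 cont=67.9233 V=68.7736[EX]; j=2 S=85.4226 intr=54.1674 cont=53.3171 V=54.1674[EX]; j=3 S=103.0414 intr=36.5486 cont=35.6983 V=36.5486[EX]; j=4 S=124.2942 intr=15.2958 cont=16.6639 V=16.6639[hold]; j=5 S=149.9304 intr=0.0000 cont=3.6396 V=3.6396[hold]; j=6 S=180.8543 intr=0.0000 cont=0.0000 V=0.0000[hold]; j=7 S=218.1563 intr=0.0000 cont=0.0000 V=0.0000[hold]  S*(7)=103.0414
k=6: j=0 S=64.4784 intr=75.1116 cont=74.2613 V=75.1116[EX]; j=1 S=77.7774 intr=61.8126 cont=60.9623 V=61.8126[EX]; j=2 S=93.8193 intr=45.7707 cont=44.9204 V=45.7707[EX]; j=3 S=113.1700 intr=26.4200 cont=26.2621 V=26.4200[EX]; j=4 S=136.5118 intr=3.0782 cont=9.9706 V=9.9706[hold]; j=5 S=164.6680 intr=0.0000 cont=1.7754 V=1.7754[hold]; j=6 S=198.6316 intr=0.0000 cont=0.0000 V=0.0000[hold]  S*(6)=113.1700
k=5: j=0 S=70.8164 intr=68.7736 cont=67.9233 V=68.7736[EX]; j=1 S=85.4226 intr=54.1674 cont=53.3171 V=54.1674[EX]; j=2 S=103.0414 intr=36.5486 cont=35.6983 V=36.5486[EX]; j=3 S=124.2942 intr=15.2958 cont=17.9339 V=17.9339[hold]; j=4 S=149.9304 intr=0.0000 cont=5.7622 V=5.7622[hold]; j=5 S=180.8543 intr=0.0000 cont=0.8660 V=0.8660[hold]  S*(5)=103.0414
k=4: j=0 S=77.7774 intr=61.8126 cont=60.9623 V=61.8126[EX]; j=1 S=93.8193 intr=45.7707 cont=44.9204 V=45.7707[EX]; j=2 S=113.1700 intr=26.4200 cont=26.9049 V=26.9049[hold]; j=3 S=136.5118 intr=3.0782 cont=11.6644 V=11.6644[hold]; j=4 S=164.6680 intr=0.0000 cont=3.2491 V=3.2491[hold]  S*(4)=93.8193
k=3: j=0 S=85.4226 intr=54.1674 cont=53.3171 V=54.1674[EX]; j=1 S=103.0414 intr=36.5486 cont=35.9437 V=36.5486[EX]; j=2 S=124.2942 intr=15.2958 cont=19.0276 V=19.0276[hold]; j=3 S=149.9304 intr=0.0000 cont=7.3343 V=7.3343[hold]  S*(3)=103.0414
k=2: j=0 S=93.8193 intr=45.7707 cont=44.9204 V=45.7707[EX]; j=1 S=113.1700 intr=26.4200 cont=27.4584 V=27.4584[hold]; j=2 S=136.5118 intr=3.0782 cont=12.9936 V=12.9936[hold]  S*(2)=93.8193
k=1: j=0 S=103.0414 intr=36.5486 cont=36.2238 V=36.5486[EX]; j=1 S=124.2942 intr=15.2958 cont=19.9704 V=19.9704[hold]  S*(1)=103.0414
k=0: j=0 S=113.1700 intr=26.4200 cont=27.9355 V=27.9355[hold]  S*(0)=-

price = 27.9355
boundary = - 103.0414 93.8193 103.0414 93.8193 103.0414 113.1700 103.0414 113.1700
tree:
27.9355
36.5486 19.9704
45.7707 27.4584 12.9936
54.1674 36.5486 19.0276 7.3343
61.8126 45.7707 26.9049 11.6644 3.2491
68.7736 54.1674 36.5486 17.9339 5.7622 0.8660
75.1116 61.8126 45.7707 26.4200 9.9706 1.7754 0.0000
80.8823 68.7736 54.1674 36.5486 16.6639 3.6396 0.0000 0.0000
86.1366 75.1116 61.8126 45.7707 26.4200 7.4613 0.0000 0.0000 0.0000
90.9206 80.8823 68.7736 54.1674 36.5486 15.2958 0.0000 0.0000 0.0000 0.0000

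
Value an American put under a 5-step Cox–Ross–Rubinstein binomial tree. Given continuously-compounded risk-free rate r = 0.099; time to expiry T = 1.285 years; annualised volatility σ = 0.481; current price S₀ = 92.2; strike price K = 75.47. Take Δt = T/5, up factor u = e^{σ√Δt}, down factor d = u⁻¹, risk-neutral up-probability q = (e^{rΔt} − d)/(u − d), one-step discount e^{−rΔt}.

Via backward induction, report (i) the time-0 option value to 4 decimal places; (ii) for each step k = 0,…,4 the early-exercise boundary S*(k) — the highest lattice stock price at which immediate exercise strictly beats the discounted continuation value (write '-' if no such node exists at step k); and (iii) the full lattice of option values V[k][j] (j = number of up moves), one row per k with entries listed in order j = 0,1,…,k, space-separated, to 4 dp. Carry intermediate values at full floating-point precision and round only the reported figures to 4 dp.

Δt=0.25700  u=1.27614  d=0.78361  q=0.49166  discount=0.97488
step 5 (expiry): payoffs max(K−S,0) = 48.2285 31.1060 3.2212 0.0000 0.0000 0.0000
step 4: (k=4,j=0): S=34.7641, (K−S)⁺=40.7059, hold=38.8099 ⇒ V=40.7059 exercise | (k=4,j=1): S=56.6149, (K−S)⁺=18.8551, hold=16.9591 ⇒ V=18.8551 exercise | (k=4,j=2): S=92.2000, (K−S)⁺=0.0000, hold=1.5963 ⇒ V=1.5963 continue | (k=4,j=3): S=150.1519, (K−S)⁺=0.0000, hold=0.0000 ⇒ V=0.0000 continue | (k=4,j=4): S=244.5293, (K−S)⁺=0.0000, hold=0.0000 ⇒ V=0.0000 continue  boundary S*=56.6149
step 3: (k=3,j=0): S=44.3640, (K−S)⁺=31.1060, hold=29.2100 ⇒ V=31.1060 exercise | (k=3,j=1): S=72.2488, (K−S)⁺=3.2212, hold=10.1091 ⇒ V=10.1091 continue | (k=3,j=2): S=117.6606, (K−S)⁺=0.0000, hold=0.7911 ⇒ V=0.7911 continue | (k=3,j=3): S=191.6156, (K−S)⁺=0.0000, hold=0.0000 ⇒ V=0.0000 continue  boundary S*=44.3640
step 2: (k=2,j=0): S=56.6149, (K−S)⁺=18.8551, hold=20.2606 ⇒ V=20.2606 continue | (k=2,j=1): S=92.2000, (K−S)⁺=0.0000, hold=5.3890 ⇒ V=5.3890 continue | (k=2,j=2): S=150.1519, (K−S)⁺=0.0000, hold=0.3920 ⇒ V=0.3920 continue  boundary S*=-
step 1: (k=1,j=0): S=72.2488, (K−S)⁺=3.2212, hold=12.6235 ⇒ V=12.6235 continue | (k=1,j=1): S=117.6606, (K−S)⁺=0.0000, hold=2.8585 ⇒ V=2.8585 continue  boundary S*=-
step 0: (k=0,j=0): S=92.2000, (K−S)⁺=0.0000, hold=7.6259 ⇒ V=7.6259 continue  boundary S*=-

price = 7.6259
boundary = - - - 44.3640 56.6149
tree:
7.6259
12.6235 2.8585
20.2606 5.3890 0.3920
31.1060 10.1091 0.7911 0.0000
40.7059 18.8551 1.5963 0.0000 0.0000
48.2285 31.1060 3.2212 0.0000 0.0000 0.0000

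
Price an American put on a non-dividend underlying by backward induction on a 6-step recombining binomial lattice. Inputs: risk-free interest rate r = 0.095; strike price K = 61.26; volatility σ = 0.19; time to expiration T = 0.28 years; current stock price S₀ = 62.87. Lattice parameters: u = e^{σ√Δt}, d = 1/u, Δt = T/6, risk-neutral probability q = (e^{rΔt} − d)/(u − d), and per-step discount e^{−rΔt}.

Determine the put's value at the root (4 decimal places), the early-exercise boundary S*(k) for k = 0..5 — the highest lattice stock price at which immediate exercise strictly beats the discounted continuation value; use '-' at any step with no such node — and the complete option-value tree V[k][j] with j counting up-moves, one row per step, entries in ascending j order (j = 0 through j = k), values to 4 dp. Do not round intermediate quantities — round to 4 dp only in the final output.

price = 1.2987
boundary = - - - 55.5862 53.3509 55.5862
tree:
1.2987
2.2048 0.5494
3.6147 1.0402 0.1423
5.6738 1.9171 0.3133 0.0000
7.9091 3.3991 0.6898 0.0000 0.0000
10.0546 5.6738 1.5190 0.0000 0.0000 0.0000
12.1137 7.9091 3.3448 0.0000 0.0000 0.0000 0.0000

Δt=0.04667  u=1.04190  d=0.95979  q=0.54385  discount=0.99558
step 6 (expiry): payoffs max(K−S,0) = 12.1137 7.9091 3.3448 0.0000 0.0000 0.0000 0.0000
step 5: (k=5,j=0): S=51.2054, (K−S)⁺=10.0546, hold=9.7836 ⇒ V=10.0546 exercise | (k=5,j=1): S=55.5862, (K−S)⁺=5.6738, hold=5.4028 ⇒ V=5.6738 exercise | (k=5,j=2): S=60.3418, (K−S)⁺=0.9182, hold=1.5190 ⇒ V=1.5190 continue | (k=5,j=3): S=65.5042, (K−S)⁺=0.0000, hold=0.0000 ⇒ V=0.0000 continue | (k=5,j=4): S=71.1082, (K−S)⁺=0.0000, hold=0.0000 ⇒ V=0.0000 continue | (k=5,j=5): S=77.1917, (K−S)⁺=0.0000, hold=0.0000 ⇒ V=0.0000 continue  boundary S*=55.5862
step 4: (k=4,j=0): S=53.3509, (K−S)⁺=7.9091, hold=7.6381 ⇒ V=7.9091 exercise | (k=4,j=1): S=57.9152, (K−S)⁺=3.3448, hold=3.3991 ⇒ V=3.3991 continue | (k=4,j=2): S=62.8700, (K−S)⁺=0.0000, hold=0.6898 ⇒ V=0.6898 continue | (k=4,j=3): S=68.2487, (K−S)⁺=0.0000, hold=0.0000 ⇒ V=0.0000 continue | (k=4,j=4): S=74.0876, (K−S)⁺=0.0000, hold=0.0000 ⇒ V=0.0000 continue  boundary S*=53.3509
step 3: (k=3,j=0): S=55.5862, (K−S)⁺=5.6738, hold=5.4322 ⇒ V=5.6738 exercise | (k=3,j=1): S=60.3418, (K−S)⁺=0.9182, hold=1.9171 ⇒ V=1.9171 continue | (k=3,j=2): S=65.5042, (K−S)⁺=0.0000, hold=0.3133 ⇒ V=0.3133 continue | (k=3,j=3): S=71.1082, (K−S)⁺=0.0000, hold=0.0000 ⇒ V=0.0000 continue  boundary S*=55.5862
step 2: (k=2,j=0): S=57.9152, (K−S)⁺=3.3448, hold=3.6147 ⇒ V=3.6147 continue | (k=2,j=1): S=62.8700, (K−S)⁺=0.0000, hold=1.0402 ⇒ V=1.0402 continue | (k=2,j=2): S=68.2487, (K−S)⁺=0.0000, hold=0.1423 ⇒ V=0.1423 continue  boundary S*=-
step 1: (k=1,j=0): S=60.3418, (K−S)⁺=0.9182, hold=2.2048 ⇒ V=2.2048 continue | (k=1,j=1): S=65.5042, (K−S)⁺=0.0000, hold=0.5494 ⇒ V=0.5494 continue  boundary S*=-
step 0: (k=0,j=0): S=62.8700, (K−S)⁺=0.0000, hold=1.2987 ⇒ V=1.2987 continue  boundary S*=-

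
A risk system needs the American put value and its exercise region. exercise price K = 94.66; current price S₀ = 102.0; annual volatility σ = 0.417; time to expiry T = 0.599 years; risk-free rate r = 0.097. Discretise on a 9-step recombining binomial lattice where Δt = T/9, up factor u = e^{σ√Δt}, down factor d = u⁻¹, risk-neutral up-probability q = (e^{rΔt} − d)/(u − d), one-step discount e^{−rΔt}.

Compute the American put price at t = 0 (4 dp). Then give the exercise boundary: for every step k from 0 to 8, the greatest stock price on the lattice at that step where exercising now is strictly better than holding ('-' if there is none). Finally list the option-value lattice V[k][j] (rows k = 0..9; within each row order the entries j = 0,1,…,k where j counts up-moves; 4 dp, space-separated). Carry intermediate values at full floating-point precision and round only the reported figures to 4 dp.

price = 7.4068
boundary = - - - - 66.3309 59.5655 66.3309 73.8647 82.2542
tree:
7.4068
10.8426 4.1096
15.4361 6.4467 1.8550
21.2876 9.8570 3.1623 0.5880
28.3291 14.6091 5.2919 1.1003 0.0898
35.0945 20.8355 8.6494 2.0448 0.1819 0.0000
41.1698 28.3291 13.7046 3.7693 0.3685 0.0000 0.0000
46.6255 35.0945 20.7953 6.8798 0.7465 0.0000 0.0000 0.0000
51.5248 41.1698 28.3291 12.4058 1.5122 0.0000 0.0000 0.0000 0.0000
55.9244 46.6255 35.0945 20.7953 3.0634 0.0000 0.0000 0.0000 0.0000 0.0000

Δt=0.06656, u=1.11358, d=0.89801, q=0.50318, disc=e^(-rΔt)=0.99356
k=9 terminal: V=max(K-S,0) → 55.9244 46.6255 35.0945 20.7953 3.0634 0.0000 0.0000 0.0000 0.0000 0.0000
k=8: j=0 S=43.1352 intr=51.5248 cont=50.9157 V=51.5248[EX]; j=1 S=53.4902 intr=41.1698 cont=40.5607 V=41.1698[EX]; j=2 S=66.3309 intr=28.3291 cont=27.7199 V=28.3291[EX]; j=3 S=82.2542 intr=12.4058 cont=11.7967 V=12.4058[EX]; j=4 S=102.0000 intr=0.0000 cont=1.5122 V=1.5122[hold]; j=5 S=126.4859 intr=0.0000 cont=0.0000 V=0.0000[hold]; j=6 S=156.8499 intr=0.0000 cont=0.0000 V=0.0000[hold]; j=7 S=194.5031 intr=0.0000 cont=0.0000 V=0.0000[hold]; j=8 S=241.1951 intr=0.0000 cont=0.0000 V=0.0000[hold]  S*(8)=82.2542
k=7: j=0 S=48.0345 intr=46.6255 cont=46.0164 V=46.6255[EX]; j=1 S=59.5655 intr=35.0945 cont=34.4853 V=35.0945[EX]; j=2 S=73.8647 intr=20.7953 cont=20.1861 V=20.7953[EX]; j=3 S=91.5966 intr=3.0634 cont=6.8798 V=6.8798[hold]; j=4 S=113.5851 intr=0.0000 cont=0.7465 V=0.7465[hold]; j=5 S=140.8521 intr=0.0000 cont=0.0000 V=0.0000[hold]; j=6 S=174.6648 intr=0.0000 cont=0.0000 V=0.0000[hold]; j=7 S=216.5945 intr=0.0000 cont=0.0000 V=0.0000[hold]  S*(7)=73.8647
k=6: j=0 S=53.4902 intr=41.1698 cont=40.5607 V=41.1698[EX]; j=1 S=66.3309 intr=28.3291 cont=27.7199 V=28.3291[EX]; j=2 S=82.2542 intr=12.4058 cont=13.7046 V=13.7046[hold]; j=3 S=102.0000 intr=0.0000 cont=3.7693 V=3.7693[hold]; j=4 S=126.4859 intr=0.0000 cont=0.3685 V=0.3685[hold]; j=5 S=156.8499 intr=0.0000 cont=0.0000 V=0.0000[hold]; j=6 S=194.5031 intr=0.0000 cont=0.0000 V=0.0000[hold]  S*(6)=66.3309
k=5: j=0 S=59.5655 intr=35.0945 cont=34.4853 V=35.0945[EX]; j=1 S=73.8647 intr=20.7953 cont=20.8355 V=20.8355[hold]; j=2 S=91.5966 intr=3.0634 cont=8.6494 V=8.6494[hold]; j=3 S=113.5851 intr=0.0000 cont=2.0448 V=2.0448[hold]; j=4 S=140.8521 intr=0.0000 cont=0.1819 V=0.1819[hold]; j=5 S=174.6648 intr=0.0000 cont=0.0000 V=0.0000[hold]  S*(5)=59.5655
k=4: j=0 S=66.3309 intr=28.3291 cont=27.7400 V=28.3291[EX]; j=1 S=82.2542 intr=12.4058 cont=14.6091 V=14.6091[hold]; j=2 S=102.0000 intr=0.0000 cont=5.2919 V=5.2919[hold]; j=3 S=126.4859 intr=0.0000 cont=1.1003 V=1.1003[hold]; j=4 S=156.8499 intr=0.0000 cont=0.0898 V=0.0898[hold]  S*(4)=66.3309
k=3: j=0 S=73.8647 intr=20.7953 cont=21.2876 V=21.2876[hold]; j=1 S=91.5966 intr=3.0634 cont=9.8570 V=9.8570[hold]; j=2 S=113.5851 intr=0.0000 cont=3.1623 V=3.1623[hold]; j=3 S=140.8521 intr=0.0000 cont=0.5880 V=0.5880[hold]  S*(3)=-
k=2: j=0 S=82.2542 intr=12.4058 cont=15.4361 V=15.4361[hold]; j=1 S=102.0000 intr=0.0000 cont=6.4467 V=6.4467[hold]; j=2 S=126.4859 intr=0.0000 cont=1.8550 V=1.8550[hold]  S*(2)=-
k=1: j=0 S=91.5966 intr=3.0634 cont=10.8426 V=10.8426[hold]; j=1 S=113.5851 intr=0.0000 cont=4.1096 V=4.1096[hold]  S*(1)=-
k=0: j=0 S=102.0000 intr=0.0000 cont=7.4068 V=7.4068[hold]  S*(0)=-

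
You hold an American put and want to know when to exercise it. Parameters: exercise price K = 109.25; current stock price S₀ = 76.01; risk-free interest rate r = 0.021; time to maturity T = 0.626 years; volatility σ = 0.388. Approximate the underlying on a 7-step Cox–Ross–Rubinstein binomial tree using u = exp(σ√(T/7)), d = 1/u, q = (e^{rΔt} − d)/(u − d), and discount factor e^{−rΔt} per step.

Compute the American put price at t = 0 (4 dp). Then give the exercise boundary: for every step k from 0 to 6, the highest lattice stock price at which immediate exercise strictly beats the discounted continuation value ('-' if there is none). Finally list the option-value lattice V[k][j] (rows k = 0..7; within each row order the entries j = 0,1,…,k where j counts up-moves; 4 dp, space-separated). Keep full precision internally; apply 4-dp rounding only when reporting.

Δt=0.08943, u=1.12303, d=0.89045, q=0.47911, disc=e^(-rΔt)=0.99812
k=7 terminal: V=max(K-S,0) → 75.5110 66.6985 55.5842 41.5670 23.8885 1.5925 0.0000 0.0000
k=6: j=0 S=37.8899 intr=71.3601 cont=71.1551 V=71.3601[EX]; j=1 S=47.7866 intr=61.4634 cont=61.2584 V=61.4634[EX]; j=2 S=60.2682 intr=48.9818 cont=48.7768 V=48.9818[EX]; j=3 S=76.0100 intr=33.2400 cont=33.0350 V=33.2400[EX]; j=4 S=95.8634 intr=13.3866 cont=13.1816 V=13.3866[EX]; j=5 S=120.9025 intr=0.0000 cont=0.8280 V=0.8280[hold]; j=6 S=152.4816 intr=0.0000 cont=0.0000 V=0.0000[hold]  S*(6)=95.8634
k=5: j=0 S=42.5515 intr=66.6985 cont=66.4935 V=66.6985[EX]; j=1 S=53.6658 intr=55.5842 cont=55.3793 V=55.5842[EX]; j=2 S=67.6830 intr=41.5670 cont=41.3620 V=41.5670[EX]; j=3 S=85.3615 intr=23.8885 cont=23.6836 V=23.8885[EX]; j=4 S=107.6575 intr=1.5925 cont=7.3558 V=7.3558[hold]; j=5 S=135.7771 intr=0.0000 cont=0.4305 V=0.4305[hold]  S*(5)=85.3615
k=4: j=0 S=47.7866 intr=61.4634 cont=61.2584 V=61.4634[EX]; j=1 S=60.2682 intr=48.9818 cont=48.7768 V=48.9818[EX]; j=2 S=76.0100 intr=33.2400 cont=33.0350 V=33.2400[EX]; j=3 S=95.8634 intr=13.3866 cont=15.9376 V=15.9376[hold]; j=4 S=120.9025 intr=0.0000 cont=4.0303 V=4.0303[hold]  S*(4)=76.0100
k=3: j=0 S=53.6658 intr=55.5842 cont=55.3793 V=55.5842[EX]; j=1 S=67.6830 intr=41.5670 cont=41.3620 V=41.5670[EX]; j=2 S=85.3615 intr=23.8885 cont=24.9035 V=24.9035[hold]; j=3 S=107.6575 intr=1.5925 cont=10.2135 V=10.2135[hold]  S*(3)=67.6830
k=2: j=0 S=60.2682 intr=48.9818 cont=48.7768 V=48.9818[EX]; j=1 S=76.0100 intr=33.2400 cont=33.5204 V=33.5204[hold]; j=2 S=95.8634 intr=13.3866 cont=17.8319 V=17.8319[hold]  S*(2)=60.2682
k=1: j=0 S=67.6830 intr=41.5670 cont=41.4961 V=41.5670[EX]; j=1 S=85.3615 intr=23.8885 cont=25.9551 V=25.9551[hold]  S*(1)=67.6830
k=0: j=0 S=76.0100 intr=33.2400 cont=34.0233 V=34.0233[hold]  S*(0)=-

price = 34.0233
boundary = - 67.6830 60.2682 67.6830 76.0100 85.3615 95.8634
tree:
34.0233
41.5670 25.9551
48.9818 33.5204 17.8319
55.5842 41.5670 24.9035 10.2135
61.4634 48.9818 33.2400 15.9376 4.0303
66.6985 55.5842 41.5670 23.8885 7.3558 0.4305
71.3601 61.4634 48.9818 33.2400 13.3866 0.8280 0.0000
75.5110 66.6985 55.5842 41.5670 23.8885 1.5925 0.0000 0.0000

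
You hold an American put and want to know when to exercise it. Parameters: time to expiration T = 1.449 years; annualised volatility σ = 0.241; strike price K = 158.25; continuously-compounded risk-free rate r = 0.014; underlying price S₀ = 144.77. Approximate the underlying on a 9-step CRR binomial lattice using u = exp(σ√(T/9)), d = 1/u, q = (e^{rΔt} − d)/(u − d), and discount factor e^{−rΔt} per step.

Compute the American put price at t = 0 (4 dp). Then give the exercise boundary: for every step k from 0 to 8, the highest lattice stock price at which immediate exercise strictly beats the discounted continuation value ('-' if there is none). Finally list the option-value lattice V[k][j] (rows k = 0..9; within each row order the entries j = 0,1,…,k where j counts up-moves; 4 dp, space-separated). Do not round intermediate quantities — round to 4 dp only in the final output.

price = 23.1218
boundary = - - - 108.3150 98.3314 108.3150 119.3123 131.4262 119.3123
tree:
23.1218
30.8624 15.0912
39.9271 21.4754 8.4492
49.9350 29.5905 13.0432 3.6586
59.9186 39.2711 19.5501 6.2628 0.9378
68.9821 49.9350 28.2419 10.5029 1.8340 0.0000
77.2101 59.9186 38.9377 17.1280 3.5866 0.0000 0.0000
84.6797 68.9821 49.9350 26.8238 7.0139 0.0000 0.0000 0.0000
91.4609 77.2101 59.9186 38.9377 13.7164 0.0000 0.0000 0.0000 0.0000
97.6170 84.6797 68.9821 49.9350 26.8238 0.0000 0.0000 0.0000 0.0000 0.0000

Δt=0.16100  u=1.10153  d=0.90783  q=0.48749  discount=0.99775
step 9 (expiry): payoffs max(K−S,0) = 97.6170 84.6797 68.9821 49.9350 26.8238 0.0000 0.0000 0.0000 0.0000 0.0000
step 8: (k=8,j=0): S=66.7891, (K−S)⁺=91.4609, hold=91.1046 ⇒ V=91.4609 exercise | (k=8,j=1): S=81.0399, (K−S)⁺=77.2101, hold=76.8538 ⇒ V=77.2101 exercise | (k=8,j=2): S=98.3314, (K−S)⁺=59.9186, hold=59.5623 ⇒ V=59.9186 exercise | (k=8,j=3): S=119.3123, (K−S)⁺=38.9377, hold=38.5814 ⇒ V=38.9377 exercise | (k=8,j=4): S=144.7700, (K−S)⁺=13.4800, hold=13.7164 ⇒ V=13.7164 continue | (k=8,j=5): S=175.6596, (K−S)⁺=0.0000, hold=0.0000 ⇒ V=0.0000 continue | (k=8,j=6): S=213.1400, (K−S)⁺=0.0000, hold=0.0000 ⇒ V=0.0000 continue | (k=8,j=7): S=258.6177, (K−S)⁺=0.0000, hold=0.0000 ⇒ V=0.0000 continue | (k=8,j=8): S=313.7990, (K−S)⁺=0.0000, hold=0.0000 ⇒ V=0.0000 continue  boundary S*=119.3123
step 7: (k=7,j=0): S=73.5703, (K−S)⁺=84.6797, hold=84.3235 ⇒ V=84.6797 exercise | (k=7,j=1): S=89.2679, (K−S)⁺=68.9821, hold=68.6258 ⇒ V=68.9821 exercise | (k=7,j=2): S=108.3150, (K−S)⁺=49.9350, hold=49.5787 ⇒ V=49.9350 exercise | (k=7,j=3): S=131.4262, (K−S)⁺=26.8238, hold=26.5825 ⇒ V=26.8238 exercise | (k=7,j=4): S=159.4686, (K−S)⁺=0.0000, hold=7.0139 ⇒ V=7.0139 continue | (k=7,j=5): S=193.4944, (K−S)⁺=0.0000, hold=0.0000 ⇒ V=0.0000 continue | (k=7,j=6): S=234.7803, (K−S)⁺=0.0000, hold=0.0000 ⇒ V=0.0000 continue | (k=7,j=7): S=284.8754, (K−S)⁺=0.0000, hold=0.0000 ⇒ V=0.0000 continue  boundary S*=131.4262
step 6: (k=6,j=0): S=81.0399, (K−S)⁺=77.2101, hold=76.8538 ⇒ V=77.2101 exercise | (k=6,j=1): S=98.3314, (K−S)⁺=59.9186, hold=59.5623 ⇒ V=59.9186 exercise | (k=6,j=2): S=119.3123, (K−S)⁺=38.9377, hold=38.5814 ⇒ V=38.9377 exercise | (k=6,j=3): S=144.7700, (K−S)⁺=13.4800, hold=17.1280 ⇒ V=17.1280 continue | (k=6,j=4): S=175.6596, (K−S)⁺=0.0000, hold=3.5866 ⇒ V=3.5866 continue | (k=6,j=5): S=213.1400, (K−S)⁺=0.0000, hold=0.0000 ⇒ V=0.0000 continue | (k=6,j=6): S=258.6177, (K−S)⁺=0.0000, hold=0.0000 ⇒ V=0.0000 continue  boundary S*=119.3123
step 5: (k=5,j=0): S=89.2679, (K−S)⁺=68.9821, hold=68.6258 ⇒ V=68.9821 exercise | (k=5,j=1): S=108.3150, (K−S)⁺=49.9350, hold=49.5787 ⇒ V=49.9350 exercise | (k=5,j=2): S=131.4262, (K−S)⁺=26.8238, hold=28.2419 ⇒ V=28.2419 continue | (k=5,j=3): S=159.4686, (K−S)⁺=0.0000, hold=10.5029 ⇒ V=10.5029 continue | (k=5,j=4): S=193.4944, (K−S)⁺=0.0000, hold=1.8340 ⇒ V=1.8340 continue | (k=5,j=5): S=234.7803, (K−S)⁺=0.0000, hold=0.0000 ⇒ V=0.0000 continue  boundary S*=108.3150
step 4: (k=4,j=0): S=98.3314, (K−S)⁺=59.9186, hold=59.5623 ⇒ V=59.9186 exercise | (k=4,j=1): S=119.3123, (K−S)⁺=38.9377, hold=39.2711 ⇒ V=39.2711 continue | (k=4,j=2): S=144.7700, (K−S)⁺=13.4800, hold=19.5501 ⇒ V=19.5501 continue | (k=4,j=3): S=175.6596, (K−S)⁺=0.0000, hold=6.2628 ⇒ V=6.2628 continue | (k=4,j=4): S=213.1400, (K−S)⁺=0.0000, hold=0.9378 ⇒ V=0.9378 continue  boundary S*=98.3314
step 3: (k=3,j=0): S=108.3150, (K−S)⁺=49.9350, hold=49.7409 ⇒ V=49.9350 exercise | (k=3,j=1): S=131.4262, (K−S)⁺=26.8238, hold=29.5905 ⇒ V=29.5905 continue | (k=3,j=2): S=159.4686, (K−S)⁺=0.0000, hold=13.0432 ⇒ V=13.0432 continue | (k=3,j=3): S=193.4944, (K−S)⁺=0.0000, hold=3.6586 ⇒ V=3.6586 continue  boundary S*=108.3150
step 2: (k=2,j=0): S=119.3123, (K−S)⁺=38.9377, hold=39.9271 ⇒ V=39.9271 continue | (k=2,j=1): S=144.7700, (K−S)⁺=13.4800, hold=21.4754 ⇒ V=21.4754 continue | (k=2,j=2): S=175.6596, (K−S)⁺=0.0000, hold=8.4492 ⇒ V=8.4492 continue  boundary S*=-
step 1: (k=1,j=0): S=131.4262, (K−S)⁺=26.8238, hold=30.8624 ⇒ V=30.8624 continue | (k=1,j=1): S=159.4686, (K−S)⁺=0.0000, hold=15.0912 ⇒ V=15.0912 continue  boundary S*=-
step 0: (k=0,j=0): S=144.7700, (K−S)⁺=13.4800, hold=23.1218 ⇒ V=23.1218 continue  boundary S*=-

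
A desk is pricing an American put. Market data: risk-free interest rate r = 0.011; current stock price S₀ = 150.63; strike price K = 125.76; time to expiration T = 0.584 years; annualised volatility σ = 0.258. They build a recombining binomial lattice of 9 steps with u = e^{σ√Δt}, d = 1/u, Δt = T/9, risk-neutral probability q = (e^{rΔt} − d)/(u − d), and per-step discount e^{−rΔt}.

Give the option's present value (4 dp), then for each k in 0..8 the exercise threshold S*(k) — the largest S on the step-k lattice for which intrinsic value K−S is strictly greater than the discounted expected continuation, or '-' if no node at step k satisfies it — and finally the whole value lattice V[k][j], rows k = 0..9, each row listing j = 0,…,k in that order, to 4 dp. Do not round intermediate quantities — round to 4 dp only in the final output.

Δt=0.06489  u=1.06793  d=0.93639  q=0.48900  discount=0.99929
step 9 (expiry): payoffs max(K−S,0) = 42.3860 30.6743 17.3174 2.0843 0.0000 0.0000 0.0000 0.0000 0.0000 0.0000
step 8: (k=8,j=0): S=89.0375, (K−S)⁺=36.7225, hold=36.6328 ⇒ V=36.7225 exercise | (k=8,j=1): S=101.5448, (K−S)⁺=24.2152, hold=24.1255 ⇒ V=24.2152 exercise | (k=8,j=2): S=115.8090, (K−S)⁺=9.9510, hold=9.8613 ⇒ V=9.9510 exercise | (k=8,j=3): S=132.0769, (K−S)⁺=0.0000, hold=1.0643 ⇒ V=1.0643 continue | (k=8,j=4): S=150.6300, (K−S)⁺=0.0000, hold=0.0000 ⇒ V=0.0000 continue | (k=8,j=5): S=171.7893, (K−S)⁺=0.0000, hold=0.0000 ⇒ V=0.0000 continue | (k=8,j=6): S=195.9209, (K−S)⁺=0.0000, hold=0.0000 ⇒ V=0.0000 continue | (k=8,j=7): S=223.4423, (K−S)⁺=0.0000, hold=0.0000 ⇒ V=0.0000 continue | (k=8,j=8): S=254.8297, (K−S)⁺=0.0000, hold=0.0000 ⇒ V=0.0000 continue  boundary S*=115.8090
step 7: (k=7,j=0): S=95.0857, (K−S)⁺=30.6743, hold=30.5846 ⇒ V=30.6743 exercise | (k=7,j=1): S=108.4426, (K−S)⁺=17.3174, hold=17.2277 ⇒ V=17.3174 exercise | (k=7,j=2): S=123.6757, (K−S)⁺=2.0843, hold=5.6014 ⇒ V=5.6014 continue | (k=7,j=3): S=141.0487, (K−S)⁺=0.0000, hold=0.5435 ⇒ V=0.5435 continue | (k=7,j=4): S=160.8621, (K−S)⁺=0.0000, hold=0.0000 ⇒ V=0.0000 continue | (k=7,j=5): S=183.4587, (K−S)⁺=0.0000, hold=0.0000 ⇒ V=0.0000 continue | (k=7,j=6): S=209.2296, (K−S)⁺=0.0000, hold=0.0000 ⇒ V=0.0000 continue | (k=7,j=7): S=238.6205, (K−S)⁺=0.0000, hold=0.0000 ⇒ V=0.0000 continue  boundary S*=108.4426
step 6: (k=6,j=0): S=101.5448, (K−S)⁺=24.2152, hold=24.1255 ⇒ V=24.2152 exercise | (k=6,j=1): S=115.8090, (K−S)⁺=9.9510, hold=11.5800 ⇒ V=11.5800 continue | (k=6,j=2): S=132.0769, (K−S)⁺=0.0000, hold=3.1258 ⇒ V=3.1258 continue | (k=6,j=3): S=150.6300, (K−S)⁺=0.0000, hold=0.2775 ⇒ V=0.2775 continue | (k=6,j=4): S=171.7893, (K−S)⁺=0.0000, hold=0.0000 ⇒ V=0.0000 continue | (k=6,j=5): S=195.9209, (K−S)⁺=0.0000, hold=0.0000 ⇒ V=0.0000 continue | (k=6,j=6): S=223.4423, (K−S)⁺=0.0000, hold=0.0000 ⇒ V=0.0000 continue  boundary S*=101.5448
step 5: (k=5,j=0): S=108.4426, (K−S)⁺=17.3174, hold=18.0237 ⇒ V=18.0237 continue | (k=5,j=1): S=123.6757, (K−S)⁺=2.0843, hold=7.4405 ⇒ V=7.4405 continue | (k=5,j=2): S=141.0487, (K−S)⁺=0.0000, hold=1.7317 ⇒ V=1.7317 continue | (k=5,j=3): S=160.8621, (K−S)⁺=0.0000, hold=0.1417 ⇒ V=0.1417 continue | (k=5,j=4): S=183.4587, (K−S)⁺=0.0000, hold=0.0000 ⇒ V=0.0000 continue | (k=5,j=5): S=209.2296, (K−S)⁺=0.0000, hold=0.0000 ⇒ V=0.0000 continue  boundary S*=-
step 4: (k=4,j=0): S=115.8090, (K−S)⁺=9.9510, hold=12.8393 ⇒ V=12.8393 continue | (k=4,j=1): S=132.0769, (K−S)⁺=0.0000, hold=4.6456 ⇒ V=4.6456 continue | (k=4,j=2): S=150.6300, (K−S)⁺=0.0000, hold=0.9535 ⇒ V=0.9535 continue | (k=4,j=3): S=171.7893, (K−S)⁺=0.0000, hold=0.0724 ⇒ V=0.0724 continue | (k=4,j=4): S=195.9209, (K−S)⁺=0.0000, hold=0.0000 ⇒ V=0.0000 continue  boundary S*=-
step 3: (k=3,j=0): S=123.6757, (K−S)⁺=2.0843, hold=8.8262 ⇒ V=8.8262 continue | (k=3,j=1): S=141.0487, (K−S)⁺=0.0000, hold=2.8381 ⇒ V=2.8381 continue | (k=3,j=2): S=160.8621, (K−S)⁺=0.0000, hold=0.5223 ⇒ V=0.5223 continue | (k=3,j=3): S=183.4587, (K−S)⁺=0.0000, hold=0.0369 ⇒ V=0.0369 continue  boundary S*=-
step 2: (k=2,j=0): S=132.0769, (K−S)⁺=0.0000, hold=5.8938 ⇒ V=5.8938 continue | (k=2,j=1): S=150.6300, (K−S)⁺=0.0000, hold=1.7044 ⇒ V=1.7044 continue | (k=2,j=2): S=171.7893, (K−S)⁺=0.0000, hold=0.2847 ⇒ V=0.2847 continue  boundary S*=-
step 1: (k=1,j=0): S=141.0487, (K−S)⁺=0.0000, hold=3.8425 ⇒ V=3.8425 continue | (k=1,j=1): S=160.8621, (K−S)⁺=0.0000, hold=1.0095 ⇒ V=1.0095 continue  boundary S*=-
step 0: (k=0,j=0): S=150.6300, (K−S)⁺=0.0000, hold=2.4554 ⇒ V=2.4554 continue  boundary S*=-

price = 2.4554
boundary = - - - - - - 101.5448 108.4426 115.8090
tree:
2.4554
3.8425 1.0095
5.8938 1.7044 0.2847
8.8262 2.8381 0.5223 0.0369
12.8393 4.6456 0.9535 0.0724 0.0000
18.0237 7.4405 1.7317 0.1417 0.0000 0.0000
24.2152 11.5800 3.1258 0.2775 0.0000 0.0000 0.0000
30.6743 17.3174 5.6014 0.5435 0.0000 0.0000 0.0000 0.0000
36.7225 24.2152 9.9510 1.0643 0.0000 0.0000 0.0000 0.0000 0.0000
42.3860 30.6743 17.3174 2.0843 0.0000 0.0000 0.0000 0.0000 0.0000 0.0000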